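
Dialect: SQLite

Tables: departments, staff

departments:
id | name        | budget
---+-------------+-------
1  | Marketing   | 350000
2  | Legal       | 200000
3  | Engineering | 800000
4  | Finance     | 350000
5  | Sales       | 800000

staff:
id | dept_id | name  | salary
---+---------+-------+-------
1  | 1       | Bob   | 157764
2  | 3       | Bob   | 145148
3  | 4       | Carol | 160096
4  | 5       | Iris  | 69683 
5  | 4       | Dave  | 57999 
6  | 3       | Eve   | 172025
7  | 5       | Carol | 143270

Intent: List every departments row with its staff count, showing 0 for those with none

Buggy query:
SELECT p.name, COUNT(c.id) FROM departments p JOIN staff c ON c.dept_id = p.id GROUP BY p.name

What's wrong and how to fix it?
Bug: INNER JOIN drops departments rows that have no matching staff rows

Fix: Use LEFT JOIN so parents without children still appear (COUNT(c.id) gives 0)

Corrected query:
SELECT p.name, COUNT(c.id) FROM departments p LEFT JOIN staff c ON c.dept_id = p.id GROUP BY p.name

Result:
name        | COUNT(c.id)
------------+------------
Engineering | 2          
Finance     | 2          
Legal       | 0          
Marketing   | 1          
Sales       | 2          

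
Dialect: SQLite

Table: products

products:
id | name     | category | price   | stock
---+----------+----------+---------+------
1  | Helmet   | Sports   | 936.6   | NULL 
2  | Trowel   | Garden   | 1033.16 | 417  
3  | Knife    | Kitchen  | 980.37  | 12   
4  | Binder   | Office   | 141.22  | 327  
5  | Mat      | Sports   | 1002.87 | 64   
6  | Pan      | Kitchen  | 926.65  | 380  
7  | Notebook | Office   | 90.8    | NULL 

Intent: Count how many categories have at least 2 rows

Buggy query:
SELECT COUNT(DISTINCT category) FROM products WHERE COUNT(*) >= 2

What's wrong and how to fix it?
Bug: WHERE filters individual rows, not groups, so a group-level COUNT is invalid there

Fix: Use a subquery that GROUPs and filters with HAVING, then count its rows

Corrected query:
SELECT COUNT(*) FROM (SELECT category FROM products GROUP BY category HAVING COUNT(*) >= 2)

Result:
COUNT(*)
--------
3       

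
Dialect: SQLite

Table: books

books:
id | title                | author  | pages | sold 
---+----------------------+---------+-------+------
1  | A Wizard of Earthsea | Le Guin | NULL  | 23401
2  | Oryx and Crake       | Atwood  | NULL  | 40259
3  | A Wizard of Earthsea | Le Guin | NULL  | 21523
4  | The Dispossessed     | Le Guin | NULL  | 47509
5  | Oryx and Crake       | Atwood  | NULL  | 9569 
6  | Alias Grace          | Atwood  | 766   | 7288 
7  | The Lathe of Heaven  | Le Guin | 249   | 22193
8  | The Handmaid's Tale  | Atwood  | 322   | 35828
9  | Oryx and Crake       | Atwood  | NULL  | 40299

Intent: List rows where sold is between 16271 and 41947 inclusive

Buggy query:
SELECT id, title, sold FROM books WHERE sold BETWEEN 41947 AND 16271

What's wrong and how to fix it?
Bug: BETWEEN expects the lower bound first; with 41947 AND 16271 the range is empty

Fix: Write BETWEEN 16271 AND 41947

Corrected query:
SELECT id, title, sold FROM books WHERE sold BETWEEN 16271 AND 41947

Result:
id | title                | sold 
---+----------------------+------
1  | A Wizard of Earthsea | 23401
2  | Oryx and Crake       | 40259
3  | A Wizard of Earthsea | 21523
7  | The Lathe of Heaven  | 22193
8  | The Handmaid's Tale  | 35828
9  | Oryx and Crake       | 40299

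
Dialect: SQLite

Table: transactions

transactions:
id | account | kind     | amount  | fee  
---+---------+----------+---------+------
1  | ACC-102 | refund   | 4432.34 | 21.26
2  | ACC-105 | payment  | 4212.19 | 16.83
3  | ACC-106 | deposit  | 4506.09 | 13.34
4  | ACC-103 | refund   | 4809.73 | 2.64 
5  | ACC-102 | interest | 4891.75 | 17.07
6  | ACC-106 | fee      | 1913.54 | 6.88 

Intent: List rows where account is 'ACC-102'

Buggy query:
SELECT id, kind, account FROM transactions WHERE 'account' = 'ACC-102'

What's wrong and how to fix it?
Bug: 'account' in single quotes is a string literal, not the column; the comparison is literal-vs-literal and never true

Fix: Reference the column as account without single quotes

Corrected query:
SELECT id, kind, account FROM transactions WHERE account = 'ACC-102'

Result:
id | kind     | account
---+----------+--------
1  | refund   | ACC-102
5  | interest | ACC-102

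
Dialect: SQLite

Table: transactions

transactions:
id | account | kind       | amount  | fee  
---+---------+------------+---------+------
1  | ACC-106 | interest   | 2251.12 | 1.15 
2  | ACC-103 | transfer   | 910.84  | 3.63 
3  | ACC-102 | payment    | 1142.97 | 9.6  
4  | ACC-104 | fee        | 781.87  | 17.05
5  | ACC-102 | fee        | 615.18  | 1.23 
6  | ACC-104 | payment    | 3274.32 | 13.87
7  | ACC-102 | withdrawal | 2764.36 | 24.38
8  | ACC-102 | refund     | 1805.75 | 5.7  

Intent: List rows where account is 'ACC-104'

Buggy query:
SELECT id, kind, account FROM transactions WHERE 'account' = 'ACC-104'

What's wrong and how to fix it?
Bug: Single quotes denote string literals in SQL; the column name is being compared as a constant string

Fix: Remove the quotes around the column name (or use double quotes for an identifier)

Corrected query:
SELECT id, kind, account FROM transactions WHERE account = 'ACC-104'

Result:
id | kind    | account
---+---------+--------
4  | fee     | ACC-104
6  | payment | ACC-104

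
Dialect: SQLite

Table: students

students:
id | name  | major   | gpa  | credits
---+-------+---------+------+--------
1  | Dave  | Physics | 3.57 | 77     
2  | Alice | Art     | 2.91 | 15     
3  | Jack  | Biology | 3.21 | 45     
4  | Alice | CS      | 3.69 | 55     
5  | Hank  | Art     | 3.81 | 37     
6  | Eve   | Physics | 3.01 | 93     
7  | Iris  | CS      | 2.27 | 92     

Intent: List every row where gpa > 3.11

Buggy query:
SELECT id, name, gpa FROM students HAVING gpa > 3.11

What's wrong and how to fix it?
Bug: This is a non-aggregate query (no GROUP BY, no aggregates), so in SQLite the HAVING clause is invalid here; a row-level condition belongs in WHERE

Fix: Replace HAVING with WHERE since the condition applies to individual rows

Corrected query:
SELECT id, name, gpa FROM students WHERE gpa > 3.11

Result:
id | name  | gpa 
---+-------+-----
1  | Dave  | 3.57
3  | Jack  | 3.21
4  | Alice | 3.69
5  | Hank  | 3.81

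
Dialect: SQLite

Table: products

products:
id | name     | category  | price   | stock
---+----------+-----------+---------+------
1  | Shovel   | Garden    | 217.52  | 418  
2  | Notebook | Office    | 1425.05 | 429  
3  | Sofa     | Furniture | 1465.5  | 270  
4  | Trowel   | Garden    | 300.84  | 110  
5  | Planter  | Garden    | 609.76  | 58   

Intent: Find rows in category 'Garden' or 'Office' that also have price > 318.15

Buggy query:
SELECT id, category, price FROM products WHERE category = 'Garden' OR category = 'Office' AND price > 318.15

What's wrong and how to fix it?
Bug: AND binds tighter than OR, so this parses as category = 'Garden' OR (category = 'Office' AND price > 318.15)

Fix: Add parentheses around the OR so the AND applies to both alternatives

Corrected query:
SELECT id, category, price FROM products WHERE (category = 'Garden' OR category = 'Office') AND price > 318.15

Result:
id | category | price  
---+----------+--------
2  | Office   | 1425.05
5  | Garden   | 609.76 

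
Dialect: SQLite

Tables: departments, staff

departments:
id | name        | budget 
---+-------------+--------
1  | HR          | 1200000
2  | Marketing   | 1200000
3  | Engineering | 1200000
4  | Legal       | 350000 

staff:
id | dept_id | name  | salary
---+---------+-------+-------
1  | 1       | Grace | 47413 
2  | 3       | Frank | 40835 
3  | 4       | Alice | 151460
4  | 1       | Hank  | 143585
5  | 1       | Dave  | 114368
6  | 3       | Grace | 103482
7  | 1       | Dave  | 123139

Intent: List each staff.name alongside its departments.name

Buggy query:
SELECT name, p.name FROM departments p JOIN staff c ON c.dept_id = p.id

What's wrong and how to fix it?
Bug: 'name' exists in both joined tables, so the database can't tell which one is meant

Fix: Qualify the column with its table alias (c.name)

Corrected query:
SELECT c.name, p.name FROM departments p JOIN staff c ON c.dept_id = p.id

Result:
name  | name       
------+------------
Grace | HR         
Frank | Engineering
Alice | Legal      
Hank  | HR         
Dave  | HR         
Grace | Engineering
Dave  | HR         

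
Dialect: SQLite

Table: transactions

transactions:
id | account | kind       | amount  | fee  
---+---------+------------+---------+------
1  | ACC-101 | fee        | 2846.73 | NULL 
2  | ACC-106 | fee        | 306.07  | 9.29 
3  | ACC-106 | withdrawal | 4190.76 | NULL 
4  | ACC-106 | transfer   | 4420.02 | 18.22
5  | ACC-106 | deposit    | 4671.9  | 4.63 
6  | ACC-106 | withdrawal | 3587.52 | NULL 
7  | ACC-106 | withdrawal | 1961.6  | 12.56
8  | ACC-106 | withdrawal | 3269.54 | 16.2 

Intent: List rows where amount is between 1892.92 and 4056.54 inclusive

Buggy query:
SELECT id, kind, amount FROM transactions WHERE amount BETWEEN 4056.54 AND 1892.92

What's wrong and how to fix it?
Bug: The bounds are reversed; BETWEEN a AND b requires a <= b to match anything

Fix: Write BETWEEN 1892.92 AND 4056.54

Corrected query:
SELECT id, kind, amount FROM transactions WHERE amount BETWEEN 1892.92 AND 4056.54

Result:
id | kind       | amount 
---+------------+--------
1  | fee        | 2846.73
6  | withdrawal | 3587.52
7  | withdrawal | 1961.6 
8  | withdrawal | 3269.54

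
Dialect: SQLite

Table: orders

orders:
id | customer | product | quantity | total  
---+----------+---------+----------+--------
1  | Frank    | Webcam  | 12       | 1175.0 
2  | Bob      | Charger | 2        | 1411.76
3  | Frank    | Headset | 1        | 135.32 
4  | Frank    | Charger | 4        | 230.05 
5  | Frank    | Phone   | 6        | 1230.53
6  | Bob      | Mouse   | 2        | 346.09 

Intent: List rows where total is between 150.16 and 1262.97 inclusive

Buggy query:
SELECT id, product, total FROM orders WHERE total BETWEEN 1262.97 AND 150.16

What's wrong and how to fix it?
Bug: BETWEEN expects the lower bound first; with 1262.97 AND 150.16 the range is empty

Fix: Swap the bounds so the smaller value comes first

Corrected query:
SELECT id, product, total FROM orders WHERE total BETWEEN 150.16 AND 1262.97

Result:
id | product | total  
---+---------+--------
1  | Webcam  | 1175   
4  | Charger | 230.05 
5  | Phone   | 1230.53
6  | Mouse   | 346.09 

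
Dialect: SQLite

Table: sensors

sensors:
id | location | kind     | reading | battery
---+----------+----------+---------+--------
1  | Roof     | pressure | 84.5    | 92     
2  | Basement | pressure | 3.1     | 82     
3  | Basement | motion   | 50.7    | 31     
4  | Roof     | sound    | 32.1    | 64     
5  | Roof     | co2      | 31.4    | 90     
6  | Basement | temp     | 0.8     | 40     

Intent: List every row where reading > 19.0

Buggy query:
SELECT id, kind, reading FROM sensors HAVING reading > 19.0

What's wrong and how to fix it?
Bug: HAVING filters the output of aggregation, but this query has no GROUP BY and no aggregate functions, so SQLite rejects it (HAVING clause on a non-aggregate query); the condition here is per row

Fix: Use WHERE for row-level filtering

Corrected query:
SELECT id, kind, reading FROM sensors WHERE reading > 19.0

Result:
id | kind     | reading
---+----------+--------
1  | pressure | 84.5   
3  | motion   | 50.7   
4  | sound    | 32.1   
5  | co2      | 31.4   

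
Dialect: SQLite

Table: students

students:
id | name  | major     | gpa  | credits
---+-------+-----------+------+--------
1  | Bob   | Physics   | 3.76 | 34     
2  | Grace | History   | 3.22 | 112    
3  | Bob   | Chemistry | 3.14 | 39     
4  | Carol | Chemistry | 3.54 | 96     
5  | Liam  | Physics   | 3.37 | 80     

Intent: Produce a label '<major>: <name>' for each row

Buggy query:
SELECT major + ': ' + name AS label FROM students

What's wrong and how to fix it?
Bug: '+' is numeric addition; on text columns SQLite converts them to 0 instead of concatenating

Fix: Replace + with || to concatenate text

Corrected query:
SELECT major || ': ' || name AS label FROM students

Result:
label           
----------------
Physics: Bob    
History: Grace  
Chemistry: Bob  
Chemistry: Carol
Physics: Liam   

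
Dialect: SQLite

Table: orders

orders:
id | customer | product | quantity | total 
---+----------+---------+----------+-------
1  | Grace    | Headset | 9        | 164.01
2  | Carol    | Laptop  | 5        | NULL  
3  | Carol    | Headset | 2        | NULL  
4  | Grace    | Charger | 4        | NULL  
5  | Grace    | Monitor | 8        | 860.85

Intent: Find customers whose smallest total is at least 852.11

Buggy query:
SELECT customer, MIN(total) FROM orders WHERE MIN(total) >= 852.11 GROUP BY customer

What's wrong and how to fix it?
Bug: Aggregates like MIN are computed per group after WHERE runs

Fix: Replace WHERE with HAVING after the GROUP BY

Corrected query:
SELECT customer, MIN(total) FROM orders GROUP BY customer HAVING MIN(total) >= 852.11

Result:
(no rows)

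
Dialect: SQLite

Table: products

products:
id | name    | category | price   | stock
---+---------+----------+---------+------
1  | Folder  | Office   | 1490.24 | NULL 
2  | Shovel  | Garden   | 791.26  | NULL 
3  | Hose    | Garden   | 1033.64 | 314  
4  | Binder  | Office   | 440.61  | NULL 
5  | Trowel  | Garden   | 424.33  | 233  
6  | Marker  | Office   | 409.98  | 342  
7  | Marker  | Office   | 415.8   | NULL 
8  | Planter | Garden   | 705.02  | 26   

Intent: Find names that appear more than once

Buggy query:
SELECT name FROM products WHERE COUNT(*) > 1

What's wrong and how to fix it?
Bug: WHERE can't reference COUNT(*); aggregates are computed after WHERE

Fix: GROUP BY name, then filter groups with HAVING COUNT(*) > 1

Corrected query:
SELECT name FROM products GROUP BY name HAVING COUNT(*) > 1

Result:
name  
------
Marker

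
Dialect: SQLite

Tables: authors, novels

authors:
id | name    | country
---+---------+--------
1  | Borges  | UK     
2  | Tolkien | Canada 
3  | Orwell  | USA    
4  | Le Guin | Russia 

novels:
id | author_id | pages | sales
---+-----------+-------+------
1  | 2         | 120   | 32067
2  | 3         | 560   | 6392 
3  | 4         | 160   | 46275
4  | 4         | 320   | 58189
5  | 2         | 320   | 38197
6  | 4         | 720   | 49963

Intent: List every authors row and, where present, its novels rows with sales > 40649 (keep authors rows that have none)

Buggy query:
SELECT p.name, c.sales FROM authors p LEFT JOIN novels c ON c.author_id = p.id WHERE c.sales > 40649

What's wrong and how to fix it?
Bug: A WHERE condition on the right-hand table after LEFT JOIN drops unmatched parents

Fix: Move the right-table condition into the ON clause so unmatched parents are kept

Corrected query:
SELECT p.name, c.sales FROM authors p LEFT JOIN novels c ON c.author_id = p.id AND c.sales > 40649

Result:
name    | sales
--------+------
Borges  | NULL 
Tolkien | NULL 
Orwell  | NULL 
Le Guin | 46275
Le Guin | 49963
Le Guin | 58189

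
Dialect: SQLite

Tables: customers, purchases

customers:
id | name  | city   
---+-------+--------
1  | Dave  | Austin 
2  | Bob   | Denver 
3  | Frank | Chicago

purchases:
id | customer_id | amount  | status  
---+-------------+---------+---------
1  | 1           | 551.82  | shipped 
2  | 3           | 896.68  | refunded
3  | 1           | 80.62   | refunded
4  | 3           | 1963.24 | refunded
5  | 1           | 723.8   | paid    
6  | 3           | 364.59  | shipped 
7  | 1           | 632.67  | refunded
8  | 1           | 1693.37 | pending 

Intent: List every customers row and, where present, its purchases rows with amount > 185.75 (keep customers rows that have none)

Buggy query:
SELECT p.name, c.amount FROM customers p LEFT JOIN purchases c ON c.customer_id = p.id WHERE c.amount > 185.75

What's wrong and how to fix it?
Bug: A WHERE condition on the right-hand table after LEFT JOIN drops unmatched parents

Fix: Put 'c.amount > 185.75' in the JOIN's ON clause instead of WHERE

Corrected query:
SELECT p.name, c.amount FROM customers p LEFT JOIN purchases c ON c.customer_id = p.id AND c.amount > 185.75

Result:
name  | amount 
------+--------
Dave  | 551.82 
Dave  | 632.67 
Dave  | 723.8  
Dave  | 1693.37
Bob   | NULL   
Frank | 364.59 
Frank | 896.68 
Frank | 1963.24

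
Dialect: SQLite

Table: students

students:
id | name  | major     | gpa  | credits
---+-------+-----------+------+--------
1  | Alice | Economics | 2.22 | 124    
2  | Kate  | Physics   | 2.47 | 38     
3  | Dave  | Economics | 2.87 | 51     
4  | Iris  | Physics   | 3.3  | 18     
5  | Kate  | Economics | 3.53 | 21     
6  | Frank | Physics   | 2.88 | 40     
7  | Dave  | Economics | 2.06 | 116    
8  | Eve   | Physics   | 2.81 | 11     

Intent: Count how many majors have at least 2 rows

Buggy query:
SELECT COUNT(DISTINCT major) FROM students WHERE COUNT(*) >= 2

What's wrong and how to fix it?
Bug: WHERE filters individual rows, not groups, so a group-level COUNT is invalid there

Fix: Group first with HAVING COUNT(*) >= 2, then COUNT the resulting groups

Corrected query:
SELECT COUNT(*) FROM (SELECT major FROM students GROUP BY major HAVING COUNT(*) >= 2)

Result:
COUNT(*)
--------
2       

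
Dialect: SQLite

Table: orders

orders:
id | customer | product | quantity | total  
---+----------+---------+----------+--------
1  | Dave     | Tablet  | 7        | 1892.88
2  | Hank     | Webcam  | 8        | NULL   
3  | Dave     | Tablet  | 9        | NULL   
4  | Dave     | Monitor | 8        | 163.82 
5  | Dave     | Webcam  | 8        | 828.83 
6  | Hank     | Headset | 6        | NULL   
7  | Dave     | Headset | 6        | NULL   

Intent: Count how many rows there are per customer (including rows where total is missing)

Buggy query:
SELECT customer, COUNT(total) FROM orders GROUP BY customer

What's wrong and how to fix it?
Bug: COUNT(total) skips NULLs, so groups with missing total are undercounted

Fix: Use COUNT(*) to count all rows regardless of NULL

Corrected query:
SELECT customer, COUNT(*) FROM orders GROUP BY customer

Result:
customer | COUNT(*)
---------+---------
Dave     | 5       
Hank     | 2       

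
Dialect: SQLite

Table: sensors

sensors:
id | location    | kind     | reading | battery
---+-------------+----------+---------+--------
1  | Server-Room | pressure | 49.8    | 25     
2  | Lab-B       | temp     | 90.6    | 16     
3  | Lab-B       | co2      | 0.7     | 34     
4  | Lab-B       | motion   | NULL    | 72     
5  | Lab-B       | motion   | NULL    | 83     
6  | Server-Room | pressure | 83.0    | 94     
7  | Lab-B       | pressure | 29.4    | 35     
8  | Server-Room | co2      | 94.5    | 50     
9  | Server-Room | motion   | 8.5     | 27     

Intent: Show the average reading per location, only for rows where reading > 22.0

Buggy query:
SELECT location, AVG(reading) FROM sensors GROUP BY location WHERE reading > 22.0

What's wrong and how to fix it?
Bug: WHERE cannot follow GROUP BY

Fix: Move the WHERE clause before GROUP BY

Corrected query:
SELECT location, AVG(reading) FROM sensors WHERE reading > 22.0 GROUP BY location

Result:
location    | AVG(reading)
------------+-------------
Lab-B       | 60          
Server-Room | 75.766667   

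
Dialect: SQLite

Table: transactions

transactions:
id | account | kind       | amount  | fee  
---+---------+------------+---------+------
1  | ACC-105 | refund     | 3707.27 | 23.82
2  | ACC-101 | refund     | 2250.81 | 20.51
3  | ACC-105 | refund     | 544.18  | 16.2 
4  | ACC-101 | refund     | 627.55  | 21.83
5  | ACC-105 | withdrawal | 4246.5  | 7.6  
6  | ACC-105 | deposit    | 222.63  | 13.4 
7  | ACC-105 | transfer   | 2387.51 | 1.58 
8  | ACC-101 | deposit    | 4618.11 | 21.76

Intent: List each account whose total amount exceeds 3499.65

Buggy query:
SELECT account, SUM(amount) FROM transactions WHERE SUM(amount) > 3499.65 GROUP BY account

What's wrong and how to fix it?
Bug: SUM(amount) is an aggregate, but WHERE filters rows before aggregation

Fix: Use HAVING (which filters groups after aggregation) instead of WHERE

Corrected query:
SELECT account, SUM(amount) FROM transactions GROUP BY account HAVING SUM(amount) > 3499.65

Result:
account | SUM(amount)
--------+------------
ACC-101 | 7496.47    
ACC-105 | 11108.09   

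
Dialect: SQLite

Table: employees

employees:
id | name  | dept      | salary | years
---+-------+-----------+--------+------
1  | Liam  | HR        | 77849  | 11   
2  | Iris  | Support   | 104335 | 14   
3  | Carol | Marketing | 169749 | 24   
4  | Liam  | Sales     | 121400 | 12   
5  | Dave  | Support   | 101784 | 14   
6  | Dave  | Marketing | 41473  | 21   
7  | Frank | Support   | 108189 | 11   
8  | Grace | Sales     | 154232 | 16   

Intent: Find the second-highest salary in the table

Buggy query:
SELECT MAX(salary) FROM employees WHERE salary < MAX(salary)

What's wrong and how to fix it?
Bug: The inner MAX is an aggregate inside WHERE, which is not allowed

Fix: Compute the overall MAX in a subquery, then take MAX of rows below it

Corrected query:
SELECT MAX(salary) FROM employees WHERE salary < (SELECT MAX(salary) FROM employees)

Result:
MAX(salary)
-----------
154232     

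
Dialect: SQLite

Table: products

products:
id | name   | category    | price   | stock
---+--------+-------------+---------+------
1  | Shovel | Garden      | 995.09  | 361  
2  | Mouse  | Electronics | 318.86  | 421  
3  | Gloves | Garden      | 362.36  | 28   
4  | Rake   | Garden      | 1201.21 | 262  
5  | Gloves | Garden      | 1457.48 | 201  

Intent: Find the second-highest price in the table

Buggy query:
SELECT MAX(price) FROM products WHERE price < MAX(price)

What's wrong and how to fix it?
Bug: The inner MAX is an aggregate inside WHERE, which is not allowed

Fix: Compute the overall MAX in a subquery, then take MAX of rows below it

Corrected query:
SELECT MAX(price) FROM products WHERE price < (SELECT MAX(price) FROM products)

Result:
MAX(price)
----------
1201.21   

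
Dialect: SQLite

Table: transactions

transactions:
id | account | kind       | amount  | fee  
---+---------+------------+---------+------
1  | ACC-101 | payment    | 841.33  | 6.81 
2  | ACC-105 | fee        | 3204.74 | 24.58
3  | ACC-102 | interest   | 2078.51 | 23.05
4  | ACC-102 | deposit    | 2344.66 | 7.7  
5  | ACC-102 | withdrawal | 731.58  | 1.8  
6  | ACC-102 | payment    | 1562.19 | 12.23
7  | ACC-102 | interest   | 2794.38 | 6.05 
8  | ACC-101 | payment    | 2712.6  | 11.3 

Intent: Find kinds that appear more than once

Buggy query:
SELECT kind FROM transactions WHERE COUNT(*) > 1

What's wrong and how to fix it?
Bug: WHERE can't reference COUNT(*); aggregates are computed after WHERE

Fix: Group first, then use HAVING for the count condition

Corrected query:
SELECT kind FROM transactions GROUP BY kind HAVING COUNT(*) > 1

Result:
kind    
--------
interest
payment 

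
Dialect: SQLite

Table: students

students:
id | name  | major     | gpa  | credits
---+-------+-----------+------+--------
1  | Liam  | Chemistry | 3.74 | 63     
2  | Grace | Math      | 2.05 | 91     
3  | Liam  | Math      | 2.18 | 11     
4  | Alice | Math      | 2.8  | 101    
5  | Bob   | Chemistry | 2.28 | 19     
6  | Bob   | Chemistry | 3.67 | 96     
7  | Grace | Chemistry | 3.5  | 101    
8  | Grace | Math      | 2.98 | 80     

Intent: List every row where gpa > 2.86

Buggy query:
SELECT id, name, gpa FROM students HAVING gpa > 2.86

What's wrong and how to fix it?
Bug: HAVING filters the output of aggregation, but this query has no GROUP BY and no aggregate functions, so SQLite rejects it (HAVING clause on a non-aggregate query); the condition here is per row

Fix: Use WHERE for row-level filtering

Corrected query:
SELECT id, name, gpa FROM students WHERE gpa > 2.86

Result:
id | name  | gpa 
---+-------+-----
1  | Liam  | 3.74
6  | Bob   | 3.67
7  | Grace | 3.5 
8  | Grace | 2.98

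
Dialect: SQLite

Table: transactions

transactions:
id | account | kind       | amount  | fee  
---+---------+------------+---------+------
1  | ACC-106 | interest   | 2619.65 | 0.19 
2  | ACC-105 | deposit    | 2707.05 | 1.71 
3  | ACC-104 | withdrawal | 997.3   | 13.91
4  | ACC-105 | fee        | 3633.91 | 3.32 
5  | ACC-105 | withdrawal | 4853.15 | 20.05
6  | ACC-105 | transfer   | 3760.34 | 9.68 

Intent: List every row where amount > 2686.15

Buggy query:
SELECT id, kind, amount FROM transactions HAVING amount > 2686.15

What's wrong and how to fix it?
Bug: This is a non-aggregate query (no GROUP BY, no aggregates), so in SQLite the HAVING clause is invalid here; a row-level condition belongs in WHERE

Fix: Replace HAVING with WHERE since the condition applies to individual rows

Corrected query:
SELECT id, kind, amount FROM transactions WHERE amount > 2686.15

Result:
id | kind       | amount 
---+------------+--------
2  | deposit    | 2707.05
4  | fee        | 3633.91
5  | withdrawal | 4853.15
6  | transfer   | 3760.34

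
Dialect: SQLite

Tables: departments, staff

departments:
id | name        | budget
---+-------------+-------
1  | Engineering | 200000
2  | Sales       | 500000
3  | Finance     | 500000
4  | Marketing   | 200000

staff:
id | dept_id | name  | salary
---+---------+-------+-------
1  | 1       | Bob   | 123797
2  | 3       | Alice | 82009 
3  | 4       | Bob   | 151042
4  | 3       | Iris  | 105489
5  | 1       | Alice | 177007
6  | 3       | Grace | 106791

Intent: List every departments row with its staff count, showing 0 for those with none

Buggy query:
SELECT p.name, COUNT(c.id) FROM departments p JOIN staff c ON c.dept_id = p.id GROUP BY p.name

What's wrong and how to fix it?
Bug: INNER JOIN drops departments rows that have no matching staff rows

Fix: Switch to LEFT JOIN to retain unmatched parent rows

Corrected query:
SELECT p.name, COUNT(c.id) FROM departments p LEFT JOIN staff c ON c.dept_id = p.id GROUP BY p.name

Result:
name        | COUNT(c.id)
------------+------------
Engineering | 2          
Finance     | 3          
Marketing   | 1          
Sales       | 0          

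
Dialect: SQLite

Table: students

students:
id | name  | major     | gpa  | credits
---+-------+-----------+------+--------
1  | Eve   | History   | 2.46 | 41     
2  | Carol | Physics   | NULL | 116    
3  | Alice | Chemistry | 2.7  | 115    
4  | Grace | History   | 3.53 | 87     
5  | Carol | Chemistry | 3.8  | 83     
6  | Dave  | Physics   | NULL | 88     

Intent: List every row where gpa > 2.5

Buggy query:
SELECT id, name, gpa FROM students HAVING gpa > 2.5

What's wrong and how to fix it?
Bug: This is a non-aggregate query (no GROUP BY, no aggregates), so in SQLite the HAVING clause is invalid here; a row-level condition belongs in WHERE

Fix: Replace HAVING with WHERE since the condition applies to individual rows

Corrected query:
SELECT id, name, gpa FROM students WHERE gpa > 2.5

Result:
id | name  | gpa 
---+-------+-----
3  | Alice | 2.7 
4  | Grace | 3.53
5  | Carol | 3.8 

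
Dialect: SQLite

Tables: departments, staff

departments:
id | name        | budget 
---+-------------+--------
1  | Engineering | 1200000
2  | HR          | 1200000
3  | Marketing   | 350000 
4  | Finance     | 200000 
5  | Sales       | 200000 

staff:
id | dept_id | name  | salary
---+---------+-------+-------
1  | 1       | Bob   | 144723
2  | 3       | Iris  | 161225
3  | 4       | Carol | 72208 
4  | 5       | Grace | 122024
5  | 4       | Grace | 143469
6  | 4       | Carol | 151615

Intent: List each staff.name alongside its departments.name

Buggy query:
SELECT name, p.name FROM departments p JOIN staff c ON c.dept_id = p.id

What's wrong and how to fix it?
Bug: Both tables have a 'name' column; the unqualified reference is ambiguous

Fix: Qualify the column with its table alias (c.name)

Corrected query:
SELECT c.name, p.name FROM departments p JOIN staff c ON c.dept_id = p.id

Result:
name  | name       
------+------------
Bob   | Engineering
Iris  | Marketing  
Carol | Finance    
Grace | Sales      
Grace | Finance    
Carol | Finance    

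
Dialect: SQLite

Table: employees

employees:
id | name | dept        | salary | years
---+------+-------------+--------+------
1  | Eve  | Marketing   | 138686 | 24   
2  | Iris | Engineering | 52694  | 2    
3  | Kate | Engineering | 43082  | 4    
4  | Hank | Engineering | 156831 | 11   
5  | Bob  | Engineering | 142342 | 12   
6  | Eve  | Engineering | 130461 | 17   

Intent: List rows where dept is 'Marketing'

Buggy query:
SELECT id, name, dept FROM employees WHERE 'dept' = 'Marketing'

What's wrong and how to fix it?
Bug: 'dept' in single quotes is a string literal, not the column; the comparison is literal-vs-literal and never true

Fix: Remove the quotes around the column name (or use double quotes for an identifier)

Corrected query:
SELECT id, name, dept FROM employees WHERE dept = 'Marketing'

Result:
id | name | dept     
---+------+----------
1  | Eve  | Marketing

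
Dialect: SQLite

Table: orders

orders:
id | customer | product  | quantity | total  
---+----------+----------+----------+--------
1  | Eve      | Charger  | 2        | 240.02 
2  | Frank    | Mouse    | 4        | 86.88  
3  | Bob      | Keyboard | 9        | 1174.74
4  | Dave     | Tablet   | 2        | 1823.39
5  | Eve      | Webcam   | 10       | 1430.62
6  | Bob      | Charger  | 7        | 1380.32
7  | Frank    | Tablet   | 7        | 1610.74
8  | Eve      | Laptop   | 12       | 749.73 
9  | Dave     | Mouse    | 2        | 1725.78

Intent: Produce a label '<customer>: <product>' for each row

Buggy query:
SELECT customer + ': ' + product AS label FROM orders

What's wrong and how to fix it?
Bug: SQLite uses || for string concatenation; + coerces text to numbers (yielding 0)

Fix: Use the || operator for string concatenation

Corrected query:
SELECT customer || ': ' || product AS label FROM orders

Result:
label        
-------------
Eve: Charger 
Frank: Mouse 
Bob: Keyboard
Dave: Tablet 
Eve: Webcam  
Bob: Charger 
Frank: Tablet
Eve: Laptop  
Dave: Mouse  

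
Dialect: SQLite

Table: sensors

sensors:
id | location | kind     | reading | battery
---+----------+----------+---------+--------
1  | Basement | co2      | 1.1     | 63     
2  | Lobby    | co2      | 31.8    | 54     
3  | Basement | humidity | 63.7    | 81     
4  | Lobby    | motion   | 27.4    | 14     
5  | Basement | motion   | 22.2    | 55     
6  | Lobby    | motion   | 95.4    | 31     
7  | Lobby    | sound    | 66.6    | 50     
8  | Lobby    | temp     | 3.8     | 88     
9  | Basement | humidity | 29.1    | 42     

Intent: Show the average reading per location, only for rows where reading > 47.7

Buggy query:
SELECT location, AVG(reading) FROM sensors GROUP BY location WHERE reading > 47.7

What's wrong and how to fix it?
Bug: WHERE cannot follow GROUP BY

Fix: Place WHERE between FROM and GROUP BY

Corrected query:
SELECT location, AVG(reading) FROM sensors WHERE reading > 47.7 GROUP BY location

Result:
location | AVG(reading)
---------+-------------
Basement | 63.7        
Lobby    | 81          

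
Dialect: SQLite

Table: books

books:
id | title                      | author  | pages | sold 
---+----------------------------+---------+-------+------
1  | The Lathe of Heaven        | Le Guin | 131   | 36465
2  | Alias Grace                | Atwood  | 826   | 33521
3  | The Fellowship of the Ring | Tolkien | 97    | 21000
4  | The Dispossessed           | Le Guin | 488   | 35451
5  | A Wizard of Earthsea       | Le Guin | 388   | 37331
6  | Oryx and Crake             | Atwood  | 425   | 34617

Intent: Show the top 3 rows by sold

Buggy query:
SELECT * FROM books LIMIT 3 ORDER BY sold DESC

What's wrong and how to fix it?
Bug: ORDER BY cannot follow LIMIT; LIMIT is the final clause

Fix: Sort with ORDER BY, then apply LIMIT

Corrected query:
SELECT * FROM books ORDER BY sold DESC LIMIT 3

Result:
id | title                | author  | pages | sold 
---+----------------------+---------+-------+------
5  | A Wizard of Earthsea | Le Guin | 388   | 37331
1  | The Lathe of Heaven  | Le Guin | 131   | 36465
4  | The Dispossessed     | Le Guin | 488   | 35451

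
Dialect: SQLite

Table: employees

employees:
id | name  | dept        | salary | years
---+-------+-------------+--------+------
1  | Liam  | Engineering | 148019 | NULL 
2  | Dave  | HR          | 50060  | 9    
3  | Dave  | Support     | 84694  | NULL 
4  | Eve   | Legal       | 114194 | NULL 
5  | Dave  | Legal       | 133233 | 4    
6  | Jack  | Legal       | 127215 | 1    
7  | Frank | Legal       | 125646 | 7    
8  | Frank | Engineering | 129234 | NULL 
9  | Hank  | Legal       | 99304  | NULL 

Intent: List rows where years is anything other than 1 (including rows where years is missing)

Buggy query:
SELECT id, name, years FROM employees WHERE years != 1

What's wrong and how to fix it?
Bug: Inequality against NULL is unknown, not true; rows with NULL are dropped

Fix: Add an explicit OR years IS NULL to include the missing-value rows

Corrected query:
SELECT id, name, years FROM employees WHERE years != 1 OR years IS NULL

Result:
id | name  | years
---+-------+------
1  | Liam  | NULL 
2  | Dave  | 9    
3  | Dave  | NULL 
4  | Eve   | NULL 
5  | Dave  | 4    
7  | Frank | 7    
8  | Frank | NULL 
9  | Hank  | NULL 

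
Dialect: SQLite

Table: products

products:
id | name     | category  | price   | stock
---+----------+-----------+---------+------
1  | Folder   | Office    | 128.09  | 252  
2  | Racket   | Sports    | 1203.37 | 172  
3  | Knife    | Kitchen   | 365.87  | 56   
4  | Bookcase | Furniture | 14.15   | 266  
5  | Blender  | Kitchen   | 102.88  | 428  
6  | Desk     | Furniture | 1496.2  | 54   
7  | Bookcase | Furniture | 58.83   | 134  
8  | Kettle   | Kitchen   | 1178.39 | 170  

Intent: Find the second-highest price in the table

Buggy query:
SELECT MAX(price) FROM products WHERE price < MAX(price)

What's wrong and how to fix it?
Bug: The inner MAX is an aggregate inside WHERE, which is not allowed

Fix: Put the inner MAX in a scalar subquery

Corrected query:
SELECT MAX(price) FROM products WHERE price < (SELECT MAX(price) FROM products)

Result:
MAX(price)
----------
1203.37   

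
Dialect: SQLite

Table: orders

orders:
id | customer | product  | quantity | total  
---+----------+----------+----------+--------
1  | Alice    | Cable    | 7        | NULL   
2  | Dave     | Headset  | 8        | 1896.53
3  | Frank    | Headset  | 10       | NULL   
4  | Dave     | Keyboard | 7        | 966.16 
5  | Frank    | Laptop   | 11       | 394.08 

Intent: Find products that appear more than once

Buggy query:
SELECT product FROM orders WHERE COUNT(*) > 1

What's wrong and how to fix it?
Bug: COUNT(*) is an aggregate and cannot be used in WHERE

Fix: Group first, then use HAVING for the count condition

Corrected query:
SELECT product FROM orders GROUP BY product HAVING COUNT(*) > 1

Result:
product
-------
Headset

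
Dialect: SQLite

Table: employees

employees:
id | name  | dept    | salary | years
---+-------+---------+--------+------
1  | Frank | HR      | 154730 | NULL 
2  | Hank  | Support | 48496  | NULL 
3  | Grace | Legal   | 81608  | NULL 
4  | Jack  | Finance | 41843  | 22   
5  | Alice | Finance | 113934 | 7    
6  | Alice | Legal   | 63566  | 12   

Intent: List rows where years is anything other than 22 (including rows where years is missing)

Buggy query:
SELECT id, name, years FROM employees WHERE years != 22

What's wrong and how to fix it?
Bug: 'years != 22' is unknown when years is NULL, so NULL rows are silently excluded

Fix: Add an explicit OR years IS NULL to include the missing-value rows

Corrected query:
SELECT id, name, years FROM employees WHERE years != 22 OR years IS NULL

Result:
id | name  | years
---+-------+------
1  | Frank | NULL 
2  | Hank  | NULL 
3  | Grace | NULL 
5  | Alice | 7    
6  | Alice | 12   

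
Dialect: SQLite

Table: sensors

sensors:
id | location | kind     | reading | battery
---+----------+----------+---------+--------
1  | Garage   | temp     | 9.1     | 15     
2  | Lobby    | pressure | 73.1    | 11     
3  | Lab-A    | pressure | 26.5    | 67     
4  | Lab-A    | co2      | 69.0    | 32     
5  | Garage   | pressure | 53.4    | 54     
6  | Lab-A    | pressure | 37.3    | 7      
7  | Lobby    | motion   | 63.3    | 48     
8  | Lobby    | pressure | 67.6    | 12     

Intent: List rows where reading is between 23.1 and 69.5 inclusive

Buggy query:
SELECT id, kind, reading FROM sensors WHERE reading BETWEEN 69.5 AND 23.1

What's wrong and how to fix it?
Bug: BETWEEN expects the lower bound first; with 69.5 AND 23.1 the range is empty

Fix: Swap the bounds so the smaller value comes first

Corrected query:
SELECT id, kind, reading FROM sensors WHERE reading BETWEEN 23.1 AND 69.5

Result:
id | kind     | reading
---+----------+--------
3  | pressure | 26.5   
4  | co2      | 69     
5  | pressure | 53.4   
6  | pressure | 37.3   
7  | motion   | 63.3   
8  | pressure | 67.6   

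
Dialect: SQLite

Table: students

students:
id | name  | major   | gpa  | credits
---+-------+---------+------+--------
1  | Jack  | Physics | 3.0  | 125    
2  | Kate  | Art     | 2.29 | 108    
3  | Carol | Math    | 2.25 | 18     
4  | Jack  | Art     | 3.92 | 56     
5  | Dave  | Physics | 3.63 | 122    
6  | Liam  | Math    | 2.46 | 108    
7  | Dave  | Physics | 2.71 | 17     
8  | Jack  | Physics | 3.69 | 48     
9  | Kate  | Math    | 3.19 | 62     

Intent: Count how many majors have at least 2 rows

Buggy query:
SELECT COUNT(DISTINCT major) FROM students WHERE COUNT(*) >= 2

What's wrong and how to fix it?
Bug: WHERE filters individual rows, not groups, so a group-level COUNT is invalid there

Fix: Group first with HAVING COUNT(*) >= 2, then COUNT the resulting groups

Corrected query:
SELECT COUNT(*) FROM (SELECT major FROM students GROUP BY major HAVING COUNT(*) >= 2)

Result:
COUNT(*)
--------
3       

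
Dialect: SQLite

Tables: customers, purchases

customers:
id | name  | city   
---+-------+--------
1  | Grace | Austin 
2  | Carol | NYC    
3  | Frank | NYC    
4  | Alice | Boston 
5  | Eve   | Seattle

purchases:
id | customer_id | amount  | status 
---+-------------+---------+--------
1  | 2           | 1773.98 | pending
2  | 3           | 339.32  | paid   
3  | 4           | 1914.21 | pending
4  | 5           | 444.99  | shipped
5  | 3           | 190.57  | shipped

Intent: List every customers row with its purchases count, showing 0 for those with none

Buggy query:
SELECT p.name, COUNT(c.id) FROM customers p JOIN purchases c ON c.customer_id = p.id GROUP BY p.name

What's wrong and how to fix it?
Bug: INNER JOIN drops customers rows that have no matching purchases rows

Fix: Switch to LEFT JOIN to retain unmatched parent rows

Corrected query:
SELECT p.name, COUNT(c.id) FROM customers p LEFT JOIN purchases c ON c.customer_id = p.id GROUP BY p.name

Result:
name  | COUNT(c.id)
------+------------
Alice | 1          
Carol | 1          
Eve   | 1          
Frank | 2          
Grace | 0          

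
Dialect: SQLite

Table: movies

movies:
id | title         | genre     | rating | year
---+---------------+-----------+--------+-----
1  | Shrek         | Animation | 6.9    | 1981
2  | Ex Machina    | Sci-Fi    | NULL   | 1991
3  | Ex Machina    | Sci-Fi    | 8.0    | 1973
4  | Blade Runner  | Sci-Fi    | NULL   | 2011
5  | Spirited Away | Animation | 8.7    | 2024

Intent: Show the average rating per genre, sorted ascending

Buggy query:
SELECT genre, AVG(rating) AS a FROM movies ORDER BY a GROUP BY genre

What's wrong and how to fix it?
Bug: ORDER BY appears before GROUP BY; SQL clause order requires GROUP BY first

Fix: Move ORDER BY to the end, after GROUP BY

Corrected query:
SELECT genre, AVG(rating) AS a FROM movies GROUP BY genre ORDER BY a

Result:
genre     | a  
----------+----
Animation | 7.8
Sci-Fi    | 8  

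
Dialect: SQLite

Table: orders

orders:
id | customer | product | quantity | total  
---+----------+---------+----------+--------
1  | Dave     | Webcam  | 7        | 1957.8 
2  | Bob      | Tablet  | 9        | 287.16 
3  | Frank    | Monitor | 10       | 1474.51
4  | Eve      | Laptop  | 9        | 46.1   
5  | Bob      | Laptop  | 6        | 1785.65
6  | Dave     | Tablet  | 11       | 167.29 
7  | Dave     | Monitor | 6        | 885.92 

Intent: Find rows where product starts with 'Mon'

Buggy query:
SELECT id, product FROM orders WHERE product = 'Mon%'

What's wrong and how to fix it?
Bug: '=' compares the literal string including the % character; pattern matching needs LIKE

Fix: Replace '=' with LIKE so 'Mon%' is treated as a pattern

Corrected query:
SELECT id, product FROM orders WHERE product LIKE 'Mon%'

Result:
id | product
---+--------
3  | Monitor
7  | Monitor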